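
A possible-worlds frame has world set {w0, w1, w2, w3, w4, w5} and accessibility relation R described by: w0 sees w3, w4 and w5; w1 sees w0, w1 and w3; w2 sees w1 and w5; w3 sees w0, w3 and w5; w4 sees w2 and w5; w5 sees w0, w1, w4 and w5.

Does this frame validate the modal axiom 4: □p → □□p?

No

By correspondence theory, 4 is valid on a frame iff R is transitive.
Transitive: no — w0 R w4 and w4 R w2, but not w0 R w2.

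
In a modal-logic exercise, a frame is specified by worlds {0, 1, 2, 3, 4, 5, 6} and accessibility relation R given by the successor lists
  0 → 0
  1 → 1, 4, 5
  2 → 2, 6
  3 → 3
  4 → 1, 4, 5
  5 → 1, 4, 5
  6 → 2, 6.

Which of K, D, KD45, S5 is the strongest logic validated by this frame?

S5

Serial (axiom D): yes — every world has a successor (e.g. 0 R 0).
Euclidean (axiom 5): yes — any two successors of a common world are R-related.
Transitive (axiom 4): yes — every two-step R-path is closed by a direct edge.
Reflexive (axiom T): yes — every world is R-related to itself.
So F validates K, D, KD45, S5. The strongest is S5.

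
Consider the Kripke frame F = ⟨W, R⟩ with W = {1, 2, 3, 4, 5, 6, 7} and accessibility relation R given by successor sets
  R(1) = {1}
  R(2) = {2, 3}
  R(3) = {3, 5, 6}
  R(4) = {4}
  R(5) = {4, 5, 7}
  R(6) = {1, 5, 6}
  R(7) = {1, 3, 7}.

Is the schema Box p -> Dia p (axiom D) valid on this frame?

Yes

By correspondence theory, D is valid on a frame iff R is serial.
Serial: yes — every world has a successor (e.g. 1 R 1).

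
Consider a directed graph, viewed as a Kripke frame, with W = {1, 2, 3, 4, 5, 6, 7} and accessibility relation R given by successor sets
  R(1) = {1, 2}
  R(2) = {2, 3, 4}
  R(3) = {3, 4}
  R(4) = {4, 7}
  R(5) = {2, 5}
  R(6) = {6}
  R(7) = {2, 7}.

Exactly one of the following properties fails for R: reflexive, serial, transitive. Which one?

Reflexive: yes — every world is R-related to itself.
Serial: yes — every world has a successor (e.g. 1 R 1).
Transitive: no — 1 R 2 and 2 R 3, but not 1 R 3.
Only transitive fails.

transitive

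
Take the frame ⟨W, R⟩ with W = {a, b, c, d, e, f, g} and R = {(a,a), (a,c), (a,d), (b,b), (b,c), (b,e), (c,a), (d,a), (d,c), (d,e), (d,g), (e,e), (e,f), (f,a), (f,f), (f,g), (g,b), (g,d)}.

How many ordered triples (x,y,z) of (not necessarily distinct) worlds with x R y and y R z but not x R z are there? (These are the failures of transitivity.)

Enumerating: (a,d,e), (a,d,g), (b,c,a), (b,e,f), (c,a,c), (c,a,d), (d,a,d), (d,e,f), (d,g,b), (d,g,d), (e,f,a), (e,f,g), … and 10 more.
Total: 22.

22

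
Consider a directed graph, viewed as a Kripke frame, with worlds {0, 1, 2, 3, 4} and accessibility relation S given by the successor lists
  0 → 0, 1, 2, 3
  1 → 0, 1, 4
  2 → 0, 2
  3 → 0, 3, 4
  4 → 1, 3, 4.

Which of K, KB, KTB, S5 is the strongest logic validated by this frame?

Symmetric (axiom B): yes — every pair in S has its reverse in S.
Reflexive (axiom T): yes — every world is S-related to itself.
Euclidean (axiom 5): no — 0 S 1 and 0 S 2, but not 1 S 2.
So F validates K, KB, KTB; S5 would additionally require S to be Euclidean. The strongest is KTB.

KTB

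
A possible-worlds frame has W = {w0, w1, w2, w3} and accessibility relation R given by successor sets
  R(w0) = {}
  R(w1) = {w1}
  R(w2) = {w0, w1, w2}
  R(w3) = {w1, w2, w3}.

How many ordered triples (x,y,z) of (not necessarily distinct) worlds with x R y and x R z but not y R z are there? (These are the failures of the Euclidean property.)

8

Enumerating: (w2,w0,w0), (w2,w0,w1), (w2,w0,w2), (w2,w1,w0), (w2,w1,w2), (w3,w1,w2), (w3,w1,w3), (w3,w2,w3).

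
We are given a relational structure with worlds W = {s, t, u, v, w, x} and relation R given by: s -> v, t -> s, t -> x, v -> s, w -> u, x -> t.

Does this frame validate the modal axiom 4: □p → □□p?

Axiom 4 corresponds to the accessibility relation being transitive.
Transitive: no — t R s and s R v, but not t R v.

No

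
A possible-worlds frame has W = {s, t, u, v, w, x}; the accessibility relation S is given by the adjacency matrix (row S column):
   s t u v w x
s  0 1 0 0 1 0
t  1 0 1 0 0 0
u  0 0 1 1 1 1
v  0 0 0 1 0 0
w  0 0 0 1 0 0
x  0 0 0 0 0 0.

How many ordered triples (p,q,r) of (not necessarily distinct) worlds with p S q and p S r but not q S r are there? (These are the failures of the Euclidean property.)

Enumerating: (s,t,t), (s,t,w), (s,w,t), (s,w,w), (t,s,s), (t,s,u), (t,u,s), (u,v,u), (u,v,w), (u,v,x), (u,w,u), (u,w,w), (u,w,x), (u,x,u), (u,x,v), (u,x,w), (u,x,x).

17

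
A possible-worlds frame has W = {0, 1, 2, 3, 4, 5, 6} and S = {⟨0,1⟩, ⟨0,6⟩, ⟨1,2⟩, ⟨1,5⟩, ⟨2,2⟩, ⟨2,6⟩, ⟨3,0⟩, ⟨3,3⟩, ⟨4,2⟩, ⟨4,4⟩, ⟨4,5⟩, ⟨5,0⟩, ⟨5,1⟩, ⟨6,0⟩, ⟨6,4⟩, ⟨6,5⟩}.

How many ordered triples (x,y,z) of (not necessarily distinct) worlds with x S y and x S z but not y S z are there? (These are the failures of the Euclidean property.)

Enumerating: (0,1,1), (0,1,6), (0,6,1), (0,6,6), (1,2,5), (1,5,2), (1,5,5), (2,6,2), (2,6,6), (3,0,0), (3,0,3), (4,2,4), … and 13 more.
Total: 25.

25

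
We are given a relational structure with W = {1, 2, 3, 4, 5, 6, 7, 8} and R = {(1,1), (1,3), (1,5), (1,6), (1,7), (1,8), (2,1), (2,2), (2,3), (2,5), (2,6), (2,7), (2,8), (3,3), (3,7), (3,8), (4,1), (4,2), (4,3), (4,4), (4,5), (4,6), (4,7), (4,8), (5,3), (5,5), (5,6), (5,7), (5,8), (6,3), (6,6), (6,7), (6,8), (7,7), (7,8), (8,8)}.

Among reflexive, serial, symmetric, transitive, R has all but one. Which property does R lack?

symmetric

Reflexive: yes — every world is R-related to itself.
Serial: yes — every world has a successor (e.g. 1 R 1).
Symmetric: no — 1 R 3 but not 3 R 1.
Transitive: yes — every two-step R-path is closed by a direct edge.
Only symmetric fails.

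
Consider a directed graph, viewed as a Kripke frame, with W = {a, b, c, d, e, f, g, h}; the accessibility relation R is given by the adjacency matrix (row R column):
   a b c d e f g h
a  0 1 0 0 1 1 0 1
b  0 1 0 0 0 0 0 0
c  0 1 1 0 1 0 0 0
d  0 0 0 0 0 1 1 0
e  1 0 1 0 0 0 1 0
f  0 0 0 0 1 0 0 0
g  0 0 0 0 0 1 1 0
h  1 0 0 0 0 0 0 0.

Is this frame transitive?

Transitive: no — a R e and e R c, but not a R c.

No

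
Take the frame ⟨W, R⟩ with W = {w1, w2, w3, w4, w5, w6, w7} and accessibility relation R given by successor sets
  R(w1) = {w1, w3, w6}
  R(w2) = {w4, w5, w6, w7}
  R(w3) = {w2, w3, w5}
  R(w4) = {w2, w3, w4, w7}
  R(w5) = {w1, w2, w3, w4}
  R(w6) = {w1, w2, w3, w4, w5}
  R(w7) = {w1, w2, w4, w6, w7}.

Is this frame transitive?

Transitive: no — w1 R w3 and w3 R w2, but not w1 R w2.

No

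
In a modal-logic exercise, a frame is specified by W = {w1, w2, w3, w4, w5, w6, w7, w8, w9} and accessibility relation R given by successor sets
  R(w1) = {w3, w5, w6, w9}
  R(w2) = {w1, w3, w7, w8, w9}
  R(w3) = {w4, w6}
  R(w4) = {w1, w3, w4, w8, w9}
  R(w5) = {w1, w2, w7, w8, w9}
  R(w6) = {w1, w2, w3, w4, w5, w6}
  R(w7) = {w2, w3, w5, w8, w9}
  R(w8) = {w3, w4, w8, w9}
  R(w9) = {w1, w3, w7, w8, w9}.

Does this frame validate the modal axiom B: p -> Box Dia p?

The schema B characterises exactly the symmetric frames.
Symmetric: no — w1 R w3 but not w3 R w1.

No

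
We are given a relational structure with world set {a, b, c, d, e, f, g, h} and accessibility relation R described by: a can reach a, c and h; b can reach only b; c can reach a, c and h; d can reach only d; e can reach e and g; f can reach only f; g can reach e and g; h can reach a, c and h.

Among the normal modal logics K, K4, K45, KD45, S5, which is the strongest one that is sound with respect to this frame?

Transitive (axiom 4): yes — every two-step R-path is closed by a direct edge.
Euclidean (axiom 5): yes — any two successors of a common world are R-related.
Serial (axiom D): yes — every world has a successor (e.g. a R a).
Reflexive (axiom T): yes — every world is R-related to itself.
So F validates K, K4, K45, KD45, S5. The strongest is S5.

S5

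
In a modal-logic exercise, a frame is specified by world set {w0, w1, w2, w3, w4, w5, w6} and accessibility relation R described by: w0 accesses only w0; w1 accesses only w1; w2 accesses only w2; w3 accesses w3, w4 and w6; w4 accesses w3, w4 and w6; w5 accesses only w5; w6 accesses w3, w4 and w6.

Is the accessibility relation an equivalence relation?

Yes

Reflexive: yes — every world is R-related to itself.
Symmetric: yes — every pair in R has its reverse in R.
Transitive: yes — every two-step R-path is closed by a direct edge.
So R is an equivalence relation.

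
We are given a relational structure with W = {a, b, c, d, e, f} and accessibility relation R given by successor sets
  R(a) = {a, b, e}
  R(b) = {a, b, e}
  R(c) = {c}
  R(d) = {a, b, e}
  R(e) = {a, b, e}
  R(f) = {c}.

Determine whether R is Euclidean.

Yes

Euclidean: yes — any two successors of a common world are R-related.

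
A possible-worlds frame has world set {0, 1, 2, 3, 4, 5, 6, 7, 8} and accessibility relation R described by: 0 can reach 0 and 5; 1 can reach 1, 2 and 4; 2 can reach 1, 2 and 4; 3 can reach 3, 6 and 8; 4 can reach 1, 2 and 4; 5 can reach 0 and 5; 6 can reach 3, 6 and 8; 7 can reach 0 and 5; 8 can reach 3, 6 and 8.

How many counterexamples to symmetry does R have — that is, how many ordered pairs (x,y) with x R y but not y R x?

2

Enumerating: (7,0), (7,5).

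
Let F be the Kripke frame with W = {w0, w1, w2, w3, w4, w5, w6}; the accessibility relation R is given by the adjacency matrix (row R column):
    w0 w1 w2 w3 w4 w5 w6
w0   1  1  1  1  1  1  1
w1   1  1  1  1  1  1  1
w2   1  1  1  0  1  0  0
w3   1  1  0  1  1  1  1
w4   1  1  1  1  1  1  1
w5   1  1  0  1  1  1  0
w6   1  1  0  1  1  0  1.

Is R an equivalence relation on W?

Reflexive: yes — every world is R-related to itself.
Symmetric: yes — every pair in R has its reverse in R.
Transitive: no — w2 R w0 and w0 R w3, but not w2 R w3.
So R is not an equivalence relation.

No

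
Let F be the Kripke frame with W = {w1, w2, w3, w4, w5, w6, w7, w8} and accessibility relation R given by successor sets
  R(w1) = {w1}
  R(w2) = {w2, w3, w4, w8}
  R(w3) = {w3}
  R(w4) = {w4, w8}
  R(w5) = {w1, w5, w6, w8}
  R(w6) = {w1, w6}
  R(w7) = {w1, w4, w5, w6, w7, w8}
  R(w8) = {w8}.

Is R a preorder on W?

Yes

Reflexive: yes — every world is R-related to itself.
Transitive: yes — every two-step R-path is closed by a direct edge.
So R is a preorder.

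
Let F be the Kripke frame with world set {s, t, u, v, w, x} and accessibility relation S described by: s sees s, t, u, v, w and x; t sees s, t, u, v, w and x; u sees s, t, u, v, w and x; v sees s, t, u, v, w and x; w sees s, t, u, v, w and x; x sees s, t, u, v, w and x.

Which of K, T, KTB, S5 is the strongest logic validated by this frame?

Reflexive (axiom T): yes — every world is S-related to itself.
Symmetric (axiom B): yes — every pair in S has its reverse in S.
Euclidean (axiom 5): yes — any two successors of a common world are S-related.
So F validates K, T, KTB, S5. The strongest is S5.

S5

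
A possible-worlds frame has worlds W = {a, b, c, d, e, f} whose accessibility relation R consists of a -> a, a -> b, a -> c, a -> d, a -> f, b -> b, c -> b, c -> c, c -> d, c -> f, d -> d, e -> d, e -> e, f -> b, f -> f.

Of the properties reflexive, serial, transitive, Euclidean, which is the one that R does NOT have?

Reflexive: yes — every world is R-related to itself.
Serial: yes — every world has a successor (e.g. a R a).
Transitive: yes — every two-step R-path is closed by a direct edge.
Euclidean: no — a R b and a R c, but not b R c.
Only Euclidean fails.

Euclidean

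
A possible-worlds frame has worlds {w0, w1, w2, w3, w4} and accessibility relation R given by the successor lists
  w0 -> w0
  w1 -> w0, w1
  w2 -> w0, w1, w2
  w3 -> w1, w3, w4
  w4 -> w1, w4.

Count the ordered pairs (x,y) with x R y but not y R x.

Enumerating: (w1,w0), (w2,w0), (w2,w1), (w3,w1), (w3,w4), (w4,w1).

6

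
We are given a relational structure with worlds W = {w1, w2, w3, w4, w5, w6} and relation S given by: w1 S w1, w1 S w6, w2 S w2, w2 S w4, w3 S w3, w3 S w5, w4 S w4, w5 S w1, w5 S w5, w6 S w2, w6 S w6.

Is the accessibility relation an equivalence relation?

Reflexive: yes — every world is S-related to itself.
Symmetric: no — w1 S w6 but not w6 S w1.
Transitive: no — w1 S w6 and w6 S w2, but not w1 S w2.
So S is not an equivalence relation.

No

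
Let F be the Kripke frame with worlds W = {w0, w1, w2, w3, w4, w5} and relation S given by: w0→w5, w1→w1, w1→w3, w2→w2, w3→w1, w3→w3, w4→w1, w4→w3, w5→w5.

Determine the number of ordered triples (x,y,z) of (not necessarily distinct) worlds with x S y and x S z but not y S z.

0

S is Euclidean; there are no such tuples.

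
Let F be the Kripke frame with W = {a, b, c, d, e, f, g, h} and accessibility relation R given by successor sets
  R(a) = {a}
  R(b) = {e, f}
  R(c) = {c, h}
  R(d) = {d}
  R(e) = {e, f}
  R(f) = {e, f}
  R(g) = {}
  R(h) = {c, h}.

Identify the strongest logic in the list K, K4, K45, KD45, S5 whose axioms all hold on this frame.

Transitive (axiom 4): yes — every two-step R-path is closed by a direct edge.
Euclidean (axiom 5): yes — any two successors of a common world are R-related.
Serial (axiom D): no — g has no R-successor.
Reflexive (axiom T): no — b is not related to itself.
So F validates K, K4, K45; KD45 would additionally require R to be serial. The strongest is K45.

K45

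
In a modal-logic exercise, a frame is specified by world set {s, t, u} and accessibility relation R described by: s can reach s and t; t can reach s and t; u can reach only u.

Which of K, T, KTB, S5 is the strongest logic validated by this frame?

S5

Reflexive (axiom T): yes — every world is R-related to itself.
Symmetric (axiom B): yes — every pair in R has its reverse in R.
Euclidean (axiom 5): yes — any two successors of a common world are R-related.
So F validates K, T, KTB, S5. The strongest is S5.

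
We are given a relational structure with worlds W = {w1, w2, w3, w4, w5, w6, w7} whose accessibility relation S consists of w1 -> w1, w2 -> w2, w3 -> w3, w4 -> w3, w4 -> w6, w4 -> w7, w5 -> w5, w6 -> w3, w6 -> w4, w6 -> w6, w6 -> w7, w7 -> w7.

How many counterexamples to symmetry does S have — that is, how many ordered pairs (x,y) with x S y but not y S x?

4

Enumerating: (w4,w3), (w4,w7), (w6,w3), (w6,w7).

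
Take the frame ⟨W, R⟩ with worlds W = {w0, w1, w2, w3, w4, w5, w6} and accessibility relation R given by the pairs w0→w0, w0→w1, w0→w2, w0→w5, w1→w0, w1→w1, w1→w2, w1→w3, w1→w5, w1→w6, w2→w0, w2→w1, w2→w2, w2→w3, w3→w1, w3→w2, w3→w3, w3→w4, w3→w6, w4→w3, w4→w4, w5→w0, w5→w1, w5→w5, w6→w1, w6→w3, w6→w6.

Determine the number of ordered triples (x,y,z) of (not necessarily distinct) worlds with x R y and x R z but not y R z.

24

Enumerating: (w0,w2,w5), (w0,w5,w2), (w1,w0,w3), (w1,w0,w6), (w1,w2,w5), (w1,w2,w6), (w1,w3,w0), (w1,w3,w5), (w1,w5,w2), (w1,w5,w3), (w1,w5,w6), (w1,w6,w0), … and 12 more.
Total: 24.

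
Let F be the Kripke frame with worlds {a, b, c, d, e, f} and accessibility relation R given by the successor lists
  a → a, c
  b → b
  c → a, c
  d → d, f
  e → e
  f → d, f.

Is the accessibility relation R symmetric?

Symmetric: yes — every pair in R has its reverse in R.

Yes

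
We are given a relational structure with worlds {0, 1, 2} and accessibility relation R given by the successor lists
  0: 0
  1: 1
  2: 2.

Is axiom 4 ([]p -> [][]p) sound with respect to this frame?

Yes

Axiom 4 corresponds to the accessibility relation being transitive.
Transitive: yes — every two-step R-path is closed by a direct edge.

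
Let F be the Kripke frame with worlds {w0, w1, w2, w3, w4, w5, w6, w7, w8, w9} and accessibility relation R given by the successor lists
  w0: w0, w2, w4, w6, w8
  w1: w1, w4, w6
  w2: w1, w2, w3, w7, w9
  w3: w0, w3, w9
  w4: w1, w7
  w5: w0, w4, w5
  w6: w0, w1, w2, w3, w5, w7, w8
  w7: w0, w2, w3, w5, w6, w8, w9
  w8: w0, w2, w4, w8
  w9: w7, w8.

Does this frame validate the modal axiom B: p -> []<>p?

No

By correspondence theory, B is valid on a frame iff R is symmetric.
Symmetric: no — w0 R w2 but not w2 R w0.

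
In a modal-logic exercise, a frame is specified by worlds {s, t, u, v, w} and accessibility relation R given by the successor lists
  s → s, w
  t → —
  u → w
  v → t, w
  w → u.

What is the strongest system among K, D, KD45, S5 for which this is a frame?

K

Serial (axiom D): no — t has no R-successor.
Euclidean (axiom 5): no — v R t and v R w, but not t R w.
Transitive (axiom 4): no — s R w and w R u, but not s R u.
Reflexive (axiom T): no — t is not related to itself.
So F validates K; D would additionally require R to be serial. The strongest is K.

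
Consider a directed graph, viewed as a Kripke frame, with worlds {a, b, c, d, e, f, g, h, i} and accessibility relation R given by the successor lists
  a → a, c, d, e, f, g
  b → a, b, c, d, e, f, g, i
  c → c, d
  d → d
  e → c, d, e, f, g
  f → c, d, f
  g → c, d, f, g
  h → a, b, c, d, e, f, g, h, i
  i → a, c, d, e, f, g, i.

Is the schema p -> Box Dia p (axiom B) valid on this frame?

No

Axiom B corresponds to the accessibility relation being symmetric.
Symmetric: no — a R c but not c R a.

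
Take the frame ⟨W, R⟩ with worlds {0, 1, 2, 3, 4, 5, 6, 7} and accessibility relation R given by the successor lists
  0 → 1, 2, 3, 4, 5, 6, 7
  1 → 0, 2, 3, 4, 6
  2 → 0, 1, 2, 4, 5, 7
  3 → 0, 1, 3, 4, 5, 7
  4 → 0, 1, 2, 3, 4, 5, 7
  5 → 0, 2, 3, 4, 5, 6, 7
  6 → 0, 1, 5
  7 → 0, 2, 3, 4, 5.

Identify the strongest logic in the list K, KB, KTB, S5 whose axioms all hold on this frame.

Symmetric (axiom B): yes — every pair in R has its reverse in R.
Reflexive (axiom T): no — 0 is not related to itself.
Euclidean (axiom 5): no — 0 R 1 and 0 R 5, but not 1 R 5.
So F validates K, KB; KTB would additionally require R to be reflexive. The strongest is KB.

KB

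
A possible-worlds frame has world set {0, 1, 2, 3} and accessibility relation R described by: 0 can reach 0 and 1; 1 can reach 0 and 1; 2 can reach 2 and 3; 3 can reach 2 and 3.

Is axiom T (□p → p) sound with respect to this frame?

The schema T characterises exactly the reflexive frames.
Reflexive: yes — every world is R-related to itself.

Yes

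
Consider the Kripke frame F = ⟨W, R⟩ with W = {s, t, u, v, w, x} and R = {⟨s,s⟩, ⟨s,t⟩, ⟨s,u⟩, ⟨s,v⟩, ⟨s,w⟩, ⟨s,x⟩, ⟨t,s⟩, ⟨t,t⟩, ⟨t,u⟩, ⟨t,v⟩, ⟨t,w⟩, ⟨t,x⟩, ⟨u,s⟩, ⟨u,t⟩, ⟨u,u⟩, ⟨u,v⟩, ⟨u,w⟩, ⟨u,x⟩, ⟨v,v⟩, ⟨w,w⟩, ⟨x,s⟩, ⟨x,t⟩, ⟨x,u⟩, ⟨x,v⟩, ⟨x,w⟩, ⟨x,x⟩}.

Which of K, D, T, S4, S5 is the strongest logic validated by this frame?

Serial (axiom D): yes — every world has a successor (e.g. s R s).
Reflexive (axiom T): yes — every world is R-related to itself.
Transitive (axiom 4): yes — every two-step R-path is closed by a direct edge.
Euclidean (axiom 5): no — s R v and s R t, but not v R t.
So F validates K, D, T, S4; S5 would additionally require R to be Euclidean. The strongest is S4.

S4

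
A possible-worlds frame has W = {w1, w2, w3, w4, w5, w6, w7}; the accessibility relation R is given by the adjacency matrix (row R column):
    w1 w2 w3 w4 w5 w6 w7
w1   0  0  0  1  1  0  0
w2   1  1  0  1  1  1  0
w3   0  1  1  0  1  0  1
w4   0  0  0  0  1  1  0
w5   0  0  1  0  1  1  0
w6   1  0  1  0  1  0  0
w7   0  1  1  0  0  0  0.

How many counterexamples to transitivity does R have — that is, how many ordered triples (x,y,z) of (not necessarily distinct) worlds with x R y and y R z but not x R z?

25

Enumerating: (w1,w4,w6), (w1,w5,w3), (w1,w5,w6), (w2,w5,w3), (w2,w6,w3), (w3,w2,w1), (w3,w2,w4), (w3,w2,w6), (w3,w5,w6), (w4,w5,w3), (w4,w6,w1), (w4,w6,w3), … and 13 more.
Total: 25.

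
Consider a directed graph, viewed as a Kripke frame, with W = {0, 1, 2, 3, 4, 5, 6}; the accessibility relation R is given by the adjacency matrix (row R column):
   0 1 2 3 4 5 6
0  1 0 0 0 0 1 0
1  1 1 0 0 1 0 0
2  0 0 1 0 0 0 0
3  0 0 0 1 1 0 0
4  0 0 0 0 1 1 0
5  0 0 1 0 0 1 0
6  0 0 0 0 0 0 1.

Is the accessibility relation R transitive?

No

Transitive: no — 0 R 5 and 5 R 2, but not 0 R 2.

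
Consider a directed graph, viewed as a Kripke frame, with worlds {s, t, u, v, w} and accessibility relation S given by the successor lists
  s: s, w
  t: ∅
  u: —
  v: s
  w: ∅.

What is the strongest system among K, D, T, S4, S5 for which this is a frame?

Serial (axiom D): no — t has no S-successor.
Reflexive (axiom T): no — t is not related to itself.
Transitive (axiom 4): no — v S s and s S w, but not v S w.
Euclidean (axiom 5): no — s S w and s S s, but not w S s.
So F validates K; D would additionally require S to be serial. The strongest is K.

K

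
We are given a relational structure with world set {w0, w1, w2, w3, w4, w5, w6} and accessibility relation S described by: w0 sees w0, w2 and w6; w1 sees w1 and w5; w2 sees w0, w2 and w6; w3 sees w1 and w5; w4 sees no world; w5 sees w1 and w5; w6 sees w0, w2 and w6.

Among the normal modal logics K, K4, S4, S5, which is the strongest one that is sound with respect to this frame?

K4

Transitive (axiom 4): yes — every two-step S-path is closed by a direct edge.
Reflexive (axiom T): no — w3 is not related to itself.
Euclidean (axiom 5): yes — any two successors of a common world are S-related.
So F validates K, K4; S4 would additionally require S to be reflexive. The strongest is K4.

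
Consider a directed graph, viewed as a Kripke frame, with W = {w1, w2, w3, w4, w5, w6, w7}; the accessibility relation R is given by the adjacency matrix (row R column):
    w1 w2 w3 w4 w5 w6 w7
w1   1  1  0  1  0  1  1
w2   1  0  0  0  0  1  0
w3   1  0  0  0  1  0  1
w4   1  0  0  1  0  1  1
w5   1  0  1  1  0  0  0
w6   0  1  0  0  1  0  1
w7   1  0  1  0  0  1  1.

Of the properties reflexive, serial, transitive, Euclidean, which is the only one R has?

serial

Reflexive: no — w2 is not related to itself.
Serial: yes — every world has a successor (e.g. w1 R w1).
Transitive: no — w1 R w6 and w6 R w5, but not w1 R w5.
Euclidean: no — w1 R w2 and w1 R w4, but not w2 R w4.
Only serial holds.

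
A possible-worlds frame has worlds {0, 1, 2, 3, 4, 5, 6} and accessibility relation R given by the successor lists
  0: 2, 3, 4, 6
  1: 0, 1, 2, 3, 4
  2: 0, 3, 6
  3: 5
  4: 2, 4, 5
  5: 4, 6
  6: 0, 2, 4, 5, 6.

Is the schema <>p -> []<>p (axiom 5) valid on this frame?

By correspondence theory, 5 is valid on a frame iff R is Euclidean.
Euclidean: no — 0 R 2 and 0 R 4, but not 2 R 4.

No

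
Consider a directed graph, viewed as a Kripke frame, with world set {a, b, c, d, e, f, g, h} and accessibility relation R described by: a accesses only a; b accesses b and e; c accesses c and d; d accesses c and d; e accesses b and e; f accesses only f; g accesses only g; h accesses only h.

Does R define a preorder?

Yes

Reflexive: yes — every world is R-related to itself.
Transitive: yes — every two-step R-path is closed by a direct edge.
So R is a preorder.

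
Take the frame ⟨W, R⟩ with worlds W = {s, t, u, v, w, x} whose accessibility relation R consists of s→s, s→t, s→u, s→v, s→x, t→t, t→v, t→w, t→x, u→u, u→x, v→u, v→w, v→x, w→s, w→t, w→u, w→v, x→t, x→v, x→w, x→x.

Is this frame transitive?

No

Transitive: no — s R t and t R w, but not s R w.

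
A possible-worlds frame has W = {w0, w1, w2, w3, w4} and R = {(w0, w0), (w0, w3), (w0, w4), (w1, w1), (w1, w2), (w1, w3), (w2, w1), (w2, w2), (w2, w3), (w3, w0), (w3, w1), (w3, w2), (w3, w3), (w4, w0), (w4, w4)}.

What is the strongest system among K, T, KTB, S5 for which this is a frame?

Reflexive (axiom T): yes — every world is R-related to itself.
Symmetric (axiom B): yes — every pair in R has its reverse in R.
Euclidean (axiom 5): no — w0 R w3 and w0 R w4, but not w3 R w4.
So F validates K, T, KTB; S5 would additionally require R to be Euclidean. The strongest is KTB.

KTB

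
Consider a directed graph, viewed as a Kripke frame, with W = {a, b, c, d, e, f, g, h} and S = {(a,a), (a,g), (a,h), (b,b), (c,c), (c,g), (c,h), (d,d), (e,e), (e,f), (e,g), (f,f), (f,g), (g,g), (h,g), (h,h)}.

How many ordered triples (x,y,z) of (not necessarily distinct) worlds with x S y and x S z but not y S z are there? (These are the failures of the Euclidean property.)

11

Enumerating: (a,g,a), (a,g,h), (a,h,a), (c,g,c), (c,g,h), (c,h,c), (e,f,e), (e,g,e), (e,g,f), (f,g,f), (h,g,h).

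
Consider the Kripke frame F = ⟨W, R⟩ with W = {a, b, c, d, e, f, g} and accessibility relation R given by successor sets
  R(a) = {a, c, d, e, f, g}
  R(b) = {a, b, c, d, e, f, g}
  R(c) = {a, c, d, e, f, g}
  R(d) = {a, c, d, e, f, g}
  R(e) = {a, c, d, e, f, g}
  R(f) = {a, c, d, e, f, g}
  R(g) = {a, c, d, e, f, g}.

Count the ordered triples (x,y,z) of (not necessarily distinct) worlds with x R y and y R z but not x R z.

0

R is transitive; there are no such tuples.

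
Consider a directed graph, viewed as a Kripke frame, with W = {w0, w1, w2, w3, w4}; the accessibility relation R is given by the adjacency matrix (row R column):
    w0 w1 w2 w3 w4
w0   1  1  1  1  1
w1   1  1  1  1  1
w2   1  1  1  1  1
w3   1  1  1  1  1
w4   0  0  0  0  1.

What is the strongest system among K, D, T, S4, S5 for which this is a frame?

Serial (axiom D): yes — every world has a successor (e.g. w0 R w0).
Reflexive (axiom T): yes — every world is R-related to itself.
Transitive (axiom 4): yes — every two-step R-path is closed by a direct edge.
Euclidean (axiom 5): no — w0 R w4 and w0 R w1, but not w4 R w1.
So F validates K, D, T, S4; S5 would additionally require R to be Euclidean. The strongest is S4.

S4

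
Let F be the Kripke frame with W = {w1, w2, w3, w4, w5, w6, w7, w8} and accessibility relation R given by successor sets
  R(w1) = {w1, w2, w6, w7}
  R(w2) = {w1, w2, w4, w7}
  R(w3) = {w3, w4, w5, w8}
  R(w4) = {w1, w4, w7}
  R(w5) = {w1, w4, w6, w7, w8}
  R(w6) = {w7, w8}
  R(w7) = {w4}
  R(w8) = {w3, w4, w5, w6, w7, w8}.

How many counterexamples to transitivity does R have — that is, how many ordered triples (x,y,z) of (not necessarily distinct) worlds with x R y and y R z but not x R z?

25

Enumerating: (w1,w2,w4), (w1,w6,w8), (w1,w7,w4), (w2,w1,w6), (w3,w4,w1), (w3,w4,w7), (w3,w5,w1), (w3,w5,w6), (w3,w5,w7), (w3,w8,w6), (w3,w8,w7), (w4,w1,w2), … and 13 more.
Total: 25.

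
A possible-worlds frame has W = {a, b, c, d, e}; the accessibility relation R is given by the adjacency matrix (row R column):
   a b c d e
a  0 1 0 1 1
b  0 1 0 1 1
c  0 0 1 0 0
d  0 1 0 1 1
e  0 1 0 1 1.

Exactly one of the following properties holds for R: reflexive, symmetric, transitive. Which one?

transitive

Reflexive: no — a is not related to itself.
Symmetric: no — a R b but not b R a.
Transitive: yes — every two-step R-path is closed by a direct edge.
Only transitive holds.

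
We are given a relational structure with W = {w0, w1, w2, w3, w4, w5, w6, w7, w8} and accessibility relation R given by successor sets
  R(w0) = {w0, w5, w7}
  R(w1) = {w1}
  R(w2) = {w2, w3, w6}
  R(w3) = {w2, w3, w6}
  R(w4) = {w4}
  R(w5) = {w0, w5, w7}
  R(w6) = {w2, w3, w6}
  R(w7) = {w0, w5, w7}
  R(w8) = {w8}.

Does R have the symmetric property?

Symmetric: yes — every pair in R has its reverse in R.

Yes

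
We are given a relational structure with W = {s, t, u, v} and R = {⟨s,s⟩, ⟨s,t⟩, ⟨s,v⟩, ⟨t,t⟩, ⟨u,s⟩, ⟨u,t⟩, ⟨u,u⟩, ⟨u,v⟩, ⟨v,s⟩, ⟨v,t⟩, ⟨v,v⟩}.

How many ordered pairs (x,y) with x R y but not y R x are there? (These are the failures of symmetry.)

Enumerating: (s,t), (u,s), (u,t), (u,v), (v,t).

5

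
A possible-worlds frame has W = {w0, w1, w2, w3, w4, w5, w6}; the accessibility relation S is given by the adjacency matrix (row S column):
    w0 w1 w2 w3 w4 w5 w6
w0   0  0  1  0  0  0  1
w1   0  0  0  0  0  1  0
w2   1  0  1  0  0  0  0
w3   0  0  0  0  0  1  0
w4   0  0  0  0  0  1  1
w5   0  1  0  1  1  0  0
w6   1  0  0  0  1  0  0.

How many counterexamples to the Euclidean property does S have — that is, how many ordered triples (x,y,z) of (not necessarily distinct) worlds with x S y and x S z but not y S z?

Enumerating: (w0,w2,w6), (w0,w6,w2), (w0,w6,w6), (w1,w5,w5), (w2,w0,w0), (w3,w5,w5), (w4,w5,w5), (w4,w5,w6), (w4,w6,w5), (w4,w6,w6), (w5,w1,w1), (w5,w1,w3), … and 11 more.
Total: 23.

23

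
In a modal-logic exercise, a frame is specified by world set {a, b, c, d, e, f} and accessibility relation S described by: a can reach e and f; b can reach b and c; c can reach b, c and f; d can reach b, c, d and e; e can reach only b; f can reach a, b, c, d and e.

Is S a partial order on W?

Reflexive: no — a is not related to itself.
Transitive: no — a S e and e S b, but not a S b.
Antisymmetric: no — a S f and f S a with a ≠ f.
So S is not a partial order.

No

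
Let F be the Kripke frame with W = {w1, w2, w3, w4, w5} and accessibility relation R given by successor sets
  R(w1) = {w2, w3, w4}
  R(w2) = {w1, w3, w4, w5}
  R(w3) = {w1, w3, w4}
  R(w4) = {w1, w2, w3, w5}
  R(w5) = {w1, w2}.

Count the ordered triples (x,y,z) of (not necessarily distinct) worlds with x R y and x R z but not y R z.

21

Enumerating: (w1,w2,w2), (w1,w3,w2), (w1,w4,w4), (w2,w1,w1), (w2,w1,w5), (w2,w3,w5), (w2,w4,w4), (w2,w5,w3), (w2,w5,w4), (w2,w5,w5), (w3,w1,w1), (w3,w4,w4), … and 9 more.
Total: 21.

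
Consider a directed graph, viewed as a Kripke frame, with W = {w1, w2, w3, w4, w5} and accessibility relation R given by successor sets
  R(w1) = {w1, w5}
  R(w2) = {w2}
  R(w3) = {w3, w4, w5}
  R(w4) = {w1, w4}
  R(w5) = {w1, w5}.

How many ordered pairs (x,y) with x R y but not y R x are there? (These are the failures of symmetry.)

Enumerating: (w3,w4), (w3,w5), (w4,w1).

3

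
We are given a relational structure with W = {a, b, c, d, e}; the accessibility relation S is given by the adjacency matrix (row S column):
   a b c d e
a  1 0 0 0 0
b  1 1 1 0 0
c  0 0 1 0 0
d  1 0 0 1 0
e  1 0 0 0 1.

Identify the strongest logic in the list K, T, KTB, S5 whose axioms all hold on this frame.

T

Reflexive (axiom T): yes — every world is S-related to itself.
Symmetric (axiom B): no — b S a but not a S b.
Euclidean (axiom 5): no — b S a and b S c, but not a S c.
So F validates K, T; KTB would additionally require S to be symmetric. The strongest is T.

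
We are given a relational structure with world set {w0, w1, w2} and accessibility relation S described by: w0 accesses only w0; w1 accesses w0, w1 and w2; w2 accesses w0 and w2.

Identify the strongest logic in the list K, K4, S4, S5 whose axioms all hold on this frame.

S4

Transitive (axiom 4): yes — every two-step S-path is closed by a direct edge.
Reflexive (axiom T): yes — every world is S-related to itself.
Euclidean (axiom 5): no — w1 S w0 and w1 S w2, but not w0 S w2.
So F validates K, K4, S4; S5 would additionally require S to be Euclidean. The strongest is S4.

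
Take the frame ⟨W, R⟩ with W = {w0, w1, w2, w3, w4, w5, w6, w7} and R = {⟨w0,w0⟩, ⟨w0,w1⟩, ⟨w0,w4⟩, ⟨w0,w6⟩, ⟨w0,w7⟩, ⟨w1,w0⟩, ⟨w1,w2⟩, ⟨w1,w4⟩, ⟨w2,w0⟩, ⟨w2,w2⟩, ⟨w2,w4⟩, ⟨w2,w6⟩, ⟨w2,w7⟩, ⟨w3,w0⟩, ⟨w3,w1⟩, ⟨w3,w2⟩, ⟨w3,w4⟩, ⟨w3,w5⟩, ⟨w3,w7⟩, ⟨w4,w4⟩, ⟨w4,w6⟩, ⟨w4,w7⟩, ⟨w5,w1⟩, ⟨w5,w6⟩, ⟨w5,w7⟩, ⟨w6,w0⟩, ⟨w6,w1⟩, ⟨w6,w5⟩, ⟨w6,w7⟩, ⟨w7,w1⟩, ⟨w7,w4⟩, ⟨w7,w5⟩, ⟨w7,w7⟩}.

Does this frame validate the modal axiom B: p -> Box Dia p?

No

By correspondence theory, B is valid on a frame iff R is symmetric.
Symmetric: no — w0 R w4 but not w4 R w0.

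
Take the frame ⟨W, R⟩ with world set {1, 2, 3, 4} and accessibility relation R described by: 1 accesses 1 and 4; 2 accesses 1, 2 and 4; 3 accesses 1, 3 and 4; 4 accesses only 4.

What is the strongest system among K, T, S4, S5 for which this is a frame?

S4

Reflexive (axiom T): yes — every world is R-related to itself.
Transitive (axiom 4): yes — every two-step R-path is closed by a direct edge.
Euclidean (axiom 5): no — 2 R 4 and 2 R 1, but not 4 R 1.
So F validates K, T, S4; S5 would additionally require R to be Euclidean. The strongest is S4.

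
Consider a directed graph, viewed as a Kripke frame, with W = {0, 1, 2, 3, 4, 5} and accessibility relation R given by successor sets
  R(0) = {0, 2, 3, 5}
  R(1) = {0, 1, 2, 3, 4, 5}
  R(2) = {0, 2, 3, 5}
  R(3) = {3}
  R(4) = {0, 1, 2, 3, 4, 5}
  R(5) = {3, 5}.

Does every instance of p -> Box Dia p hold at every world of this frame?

No

Axiom B corresponds to the accessibility relation being symmetric.
Symmetric: no — 0 R 3 but not 3 R 0.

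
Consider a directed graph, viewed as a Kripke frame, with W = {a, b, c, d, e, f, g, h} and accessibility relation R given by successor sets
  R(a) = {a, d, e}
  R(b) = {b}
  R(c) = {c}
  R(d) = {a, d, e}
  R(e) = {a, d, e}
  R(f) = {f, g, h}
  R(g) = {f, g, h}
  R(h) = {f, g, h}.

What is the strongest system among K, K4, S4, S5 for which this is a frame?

Transitive (axiom 4): yes — every two-step R-path is closed by a direct edge.
Reflexive (axiom T): yes — every world is R-related to itself.
Euclidean (axiom 5): yes — any two successors of a common world are R-related.
So F validates K, K4, S4, S5. The strongest is S5.

S5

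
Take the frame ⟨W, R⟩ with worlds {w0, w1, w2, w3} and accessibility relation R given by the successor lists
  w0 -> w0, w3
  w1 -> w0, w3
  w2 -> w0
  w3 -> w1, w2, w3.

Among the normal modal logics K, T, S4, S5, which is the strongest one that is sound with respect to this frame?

K

Reflexive (axiom T): no — w1 is not related to itself.
Transitive (axiom 4): no — w0 R w3 and w3 R w1, but not w0 R w1.
Euclidean (axiom 5): no — w1 R w3 and w1 R w0, but not w3 R w0.
So F validates K; T would additionally require R to be reflexive. The strongest is K.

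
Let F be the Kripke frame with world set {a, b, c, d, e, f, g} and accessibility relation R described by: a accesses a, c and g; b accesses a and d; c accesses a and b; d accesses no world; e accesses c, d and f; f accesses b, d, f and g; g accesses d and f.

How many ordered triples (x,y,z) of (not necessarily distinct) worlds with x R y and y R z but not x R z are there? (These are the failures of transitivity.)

Enumerating: (a,c,b), (a,g,d), (a,g,f), (b,a,c), (b,a,g), (c,a,c), (c,a,g), (c,b,d), (e,c,a), (e,c,b), (e,f,b), (e,f,g), (f,b,a), (g,f,b), (g,f,g).

15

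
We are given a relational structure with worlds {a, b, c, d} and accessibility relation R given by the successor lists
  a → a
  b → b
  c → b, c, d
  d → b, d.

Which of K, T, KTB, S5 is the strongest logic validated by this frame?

Reflexive (axiom T): yes — every world is R-related to itself.
Symmetric (axiom B): no — c R b but not b R c.
Euclidean (axiom 5): no — c R b and c R d, but not b R d.
So F validates K, T; KTB would additionally require R to be symmetric. The strongest is T.

T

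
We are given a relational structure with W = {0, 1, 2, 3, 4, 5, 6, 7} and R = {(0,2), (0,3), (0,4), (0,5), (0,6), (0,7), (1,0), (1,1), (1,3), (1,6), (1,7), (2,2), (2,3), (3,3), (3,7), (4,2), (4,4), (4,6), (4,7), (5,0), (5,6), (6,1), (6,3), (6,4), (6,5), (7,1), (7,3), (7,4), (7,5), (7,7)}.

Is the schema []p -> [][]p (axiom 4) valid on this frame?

No

Axiom 4 corresponds to the accessibility relation being transitive.
Transitive: no — 0 R 6 and 6 R 1, but not 0 R 1.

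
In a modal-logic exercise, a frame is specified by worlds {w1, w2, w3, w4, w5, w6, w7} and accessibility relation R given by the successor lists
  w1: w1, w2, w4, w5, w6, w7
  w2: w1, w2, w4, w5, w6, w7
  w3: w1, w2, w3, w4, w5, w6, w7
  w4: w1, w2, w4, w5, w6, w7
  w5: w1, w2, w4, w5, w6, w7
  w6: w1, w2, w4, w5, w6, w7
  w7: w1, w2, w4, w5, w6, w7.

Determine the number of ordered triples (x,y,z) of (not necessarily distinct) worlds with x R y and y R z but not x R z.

0

R is transitive; there are no such tuples.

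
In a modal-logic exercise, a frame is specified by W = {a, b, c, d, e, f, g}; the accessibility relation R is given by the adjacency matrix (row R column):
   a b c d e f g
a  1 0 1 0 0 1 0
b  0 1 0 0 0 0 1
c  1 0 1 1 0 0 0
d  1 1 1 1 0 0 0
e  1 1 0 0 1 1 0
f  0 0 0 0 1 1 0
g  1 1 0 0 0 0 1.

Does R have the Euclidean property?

Euclidean: no — a R c and a R f, but not c R f.

No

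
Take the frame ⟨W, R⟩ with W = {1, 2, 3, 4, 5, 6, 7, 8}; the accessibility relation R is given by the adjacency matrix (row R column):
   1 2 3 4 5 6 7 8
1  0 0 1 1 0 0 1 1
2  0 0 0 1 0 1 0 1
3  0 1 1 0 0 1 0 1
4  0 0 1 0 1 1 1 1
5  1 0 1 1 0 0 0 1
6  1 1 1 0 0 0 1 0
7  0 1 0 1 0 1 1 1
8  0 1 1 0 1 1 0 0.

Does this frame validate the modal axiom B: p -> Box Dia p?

No

Axiom B corresponds to the accessibility relation being symmetric.
Symmetric: no — 1 R 3 but not 3 R 1.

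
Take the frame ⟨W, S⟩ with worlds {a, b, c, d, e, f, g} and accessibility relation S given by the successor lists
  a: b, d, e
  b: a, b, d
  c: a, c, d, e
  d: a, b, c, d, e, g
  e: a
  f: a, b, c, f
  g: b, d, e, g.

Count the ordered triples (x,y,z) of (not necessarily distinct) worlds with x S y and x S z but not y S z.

Enumerating: (a,b,e), (a,e,b), (a,e,d), (a,e,e), (b,a,a), (c,a,a), (c,a,c), (c,e,c), (c,e,d), (c,e,e), (d,a,a), (d,a,c), … and 27 more.
Total: 39.

39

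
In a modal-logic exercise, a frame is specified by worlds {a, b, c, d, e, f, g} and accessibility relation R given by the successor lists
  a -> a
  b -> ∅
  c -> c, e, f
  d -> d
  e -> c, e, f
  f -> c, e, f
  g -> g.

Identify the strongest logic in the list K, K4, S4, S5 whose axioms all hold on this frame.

K4

Transitive (axiom 4): yes — every two-step R-path is closed by a direct edge.
Reflexive (axiom T): no — b is not related to itself.
Euclidean (axiom 5): yes — any two successors of a common world are R-related.
So F validates K, K4; S4 would additionally require R to be reflexive. The strongest is K4.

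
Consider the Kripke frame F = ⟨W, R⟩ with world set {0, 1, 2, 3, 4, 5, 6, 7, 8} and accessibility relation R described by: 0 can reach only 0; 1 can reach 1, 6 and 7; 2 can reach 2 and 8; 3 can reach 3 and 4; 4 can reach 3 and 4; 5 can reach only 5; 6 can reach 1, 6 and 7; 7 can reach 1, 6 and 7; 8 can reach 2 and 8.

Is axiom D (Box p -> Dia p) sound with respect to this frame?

By correspondence theory, D is valid on a frame iff R is serial.
Serial: yes — every world has a successor (e.g. 0 R 0).

Yes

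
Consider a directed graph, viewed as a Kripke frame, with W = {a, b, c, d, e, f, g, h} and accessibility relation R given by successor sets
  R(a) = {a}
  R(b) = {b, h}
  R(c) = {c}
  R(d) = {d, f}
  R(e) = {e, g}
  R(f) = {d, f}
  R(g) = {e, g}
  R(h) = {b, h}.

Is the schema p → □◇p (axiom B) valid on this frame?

Yes

By correspondence theory, B is valid on a frame iff R is symmetric.
Symmetric: yes — every pair in R has its reverse in R.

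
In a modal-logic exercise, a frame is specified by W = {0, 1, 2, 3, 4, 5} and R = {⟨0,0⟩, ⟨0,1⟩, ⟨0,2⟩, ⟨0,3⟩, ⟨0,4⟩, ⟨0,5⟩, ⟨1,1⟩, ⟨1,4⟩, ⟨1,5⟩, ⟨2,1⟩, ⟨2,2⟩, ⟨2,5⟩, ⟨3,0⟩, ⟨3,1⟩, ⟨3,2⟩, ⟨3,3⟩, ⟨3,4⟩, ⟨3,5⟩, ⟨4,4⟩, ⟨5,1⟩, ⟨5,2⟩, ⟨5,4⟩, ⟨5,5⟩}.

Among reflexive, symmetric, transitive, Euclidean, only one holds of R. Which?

Reflexive: yes — every world is R-related to itself.
Symmetric: no — 0 R 1 but not 1 R 0.
Transitive: no — 1 R 5 and 5 R 2, but not 1 R 2.
Euclidean: no — 0 R 1 and 0 R 2, but not 1 R 2.
Only reflexive holds.

reflexive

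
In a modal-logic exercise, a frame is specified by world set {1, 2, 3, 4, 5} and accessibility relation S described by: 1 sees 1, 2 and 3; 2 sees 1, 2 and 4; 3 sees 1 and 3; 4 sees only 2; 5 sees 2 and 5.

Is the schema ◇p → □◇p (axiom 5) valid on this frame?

No

The schema 5 characterises exactly the Euclidean frames.
Euclidean: no — 1 S 2 and 1 S 3, but not 2 S 3.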